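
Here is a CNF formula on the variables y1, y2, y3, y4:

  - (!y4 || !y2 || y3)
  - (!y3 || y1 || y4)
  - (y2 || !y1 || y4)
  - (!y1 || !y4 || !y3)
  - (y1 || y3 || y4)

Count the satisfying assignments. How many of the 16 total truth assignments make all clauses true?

6

Satisfying assignments:
  y1=F y2=F y3=F y4=T
  y1=F y2=F y3=T y4=T
  y1=F y2=T y3=T y4=T
  y1=T y2=F y3=F y4=T
  y1=T y2=T y3=F y4=F
  y1=T y2=T y3=T y4=F
Count: 6.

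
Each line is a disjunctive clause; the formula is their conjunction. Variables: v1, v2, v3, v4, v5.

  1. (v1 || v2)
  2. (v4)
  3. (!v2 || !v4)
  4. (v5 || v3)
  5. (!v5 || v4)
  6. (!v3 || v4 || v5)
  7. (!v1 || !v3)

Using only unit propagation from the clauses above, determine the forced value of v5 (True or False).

True

(v4) stands alone — v4 = True.
In (!v2 || !v4), !v4 is now false; !v2 must hold, so v2 = False.
From (v1 || v2) and v2 = False: v1 = True.
(!v1 || !v3): since v1 = True, the clause reduces to (!v3). v3 = False.
In (v3 || v5), v3 is now false; v5 must hold, so v5 = True.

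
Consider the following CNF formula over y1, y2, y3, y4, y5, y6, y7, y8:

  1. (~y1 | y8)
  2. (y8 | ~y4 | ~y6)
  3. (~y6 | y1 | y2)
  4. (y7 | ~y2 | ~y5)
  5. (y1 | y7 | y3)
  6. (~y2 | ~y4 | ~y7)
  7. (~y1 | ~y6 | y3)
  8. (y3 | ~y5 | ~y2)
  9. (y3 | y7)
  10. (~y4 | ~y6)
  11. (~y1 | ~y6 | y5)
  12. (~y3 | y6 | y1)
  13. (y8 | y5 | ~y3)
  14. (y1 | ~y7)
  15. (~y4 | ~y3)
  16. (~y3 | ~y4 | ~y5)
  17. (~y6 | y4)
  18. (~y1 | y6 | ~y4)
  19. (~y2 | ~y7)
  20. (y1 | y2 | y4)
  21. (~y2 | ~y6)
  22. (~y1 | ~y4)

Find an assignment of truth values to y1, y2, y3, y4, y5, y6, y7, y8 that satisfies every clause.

y1=1  y2=0  y3=0  y4=0  y5=1  y6=0  y7=1  y8=1

y8 occurs only positively in the remaining clauses — set y8 = True.
Branch on y1: take y1 = True.
  then y4 is forced to False.
  then y6 is forced to False.
For the remaining variables, y2 = False, y3 = False, y5 = True, y7 = True works.
Every clause has at least one true literal under this assignment.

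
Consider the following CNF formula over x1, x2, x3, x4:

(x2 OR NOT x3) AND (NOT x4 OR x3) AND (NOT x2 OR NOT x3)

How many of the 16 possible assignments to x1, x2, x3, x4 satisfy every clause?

4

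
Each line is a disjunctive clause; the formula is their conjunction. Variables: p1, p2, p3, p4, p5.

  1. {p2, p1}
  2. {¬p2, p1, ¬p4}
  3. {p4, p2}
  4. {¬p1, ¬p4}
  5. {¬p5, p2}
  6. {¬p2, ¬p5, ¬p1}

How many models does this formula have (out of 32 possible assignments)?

6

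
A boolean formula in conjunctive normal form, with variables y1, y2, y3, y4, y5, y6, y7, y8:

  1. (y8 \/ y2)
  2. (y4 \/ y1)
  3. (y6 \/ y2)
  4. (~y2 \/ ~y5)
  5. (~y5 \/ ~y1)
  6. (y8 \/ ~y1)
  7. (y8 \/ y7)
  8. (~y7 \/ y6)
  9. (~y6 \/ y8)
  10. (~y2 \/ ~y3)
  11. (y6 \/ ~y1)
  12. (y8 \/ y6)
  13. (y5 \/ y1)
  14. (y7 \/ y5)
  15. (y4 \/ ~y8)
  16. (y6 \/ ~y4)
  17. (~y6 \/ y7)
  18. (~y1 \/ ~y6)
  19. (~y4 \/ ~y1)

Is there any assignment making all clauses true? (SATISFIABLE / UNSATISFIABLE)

SATISFIABLE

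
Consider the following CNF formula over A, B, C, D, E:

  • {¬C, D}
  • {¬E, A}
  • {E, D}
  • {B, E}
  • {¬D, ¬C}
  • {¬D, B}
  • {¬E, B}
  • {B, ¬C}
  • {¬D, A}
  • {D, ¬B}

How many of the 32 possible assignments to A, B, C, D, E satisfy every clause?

Satisfying assignments:
  A=T B=T C=F D=T E=F
  A=T B=T C=F D=T E=T
That's 2 in total.

2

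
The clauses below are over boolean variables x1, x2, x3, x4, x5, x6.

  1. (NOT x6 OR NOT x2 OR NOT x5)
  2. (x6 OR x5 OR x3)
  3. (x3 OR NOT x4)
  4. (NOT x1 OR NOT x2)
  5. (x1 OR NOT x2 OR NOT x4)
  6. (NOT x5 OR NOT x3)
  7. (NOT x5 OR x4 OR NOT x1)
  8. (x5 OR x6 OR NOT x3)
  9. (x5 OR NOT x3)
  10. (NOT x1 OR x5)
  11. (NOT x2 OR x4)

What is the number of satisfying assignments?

The models are:
  x1=F x2=F x3=F x4=F x5=F x6=T
  x1=F x2=F x3=F x4=F x5=T x6=F
  x1=F x2=F x3=F x4=F x5=T x6=T
Count: 3.

3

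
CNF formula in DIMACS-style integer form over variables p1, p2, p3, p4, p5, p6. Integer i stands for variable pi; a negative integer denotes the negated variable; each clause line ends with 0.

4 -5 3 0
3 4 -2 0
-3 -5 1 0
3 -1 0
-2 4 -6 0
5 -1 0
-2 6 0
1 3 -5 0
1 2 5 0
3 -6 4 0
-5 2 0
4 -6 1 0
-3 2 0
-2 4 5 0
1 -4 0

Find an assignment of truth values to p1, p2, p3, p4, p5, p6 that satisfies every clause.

p1=True, p2=True, p3=True, p4=True, p5=True, p6=True

Try p1 = True.
  then p3 is forced to True.
  then p5 is forced to True.
  then p2 is forced to True.
  then p6 is forced to True.
  then p4 is forced to True.
Every clause has at least one true literal under this assignment.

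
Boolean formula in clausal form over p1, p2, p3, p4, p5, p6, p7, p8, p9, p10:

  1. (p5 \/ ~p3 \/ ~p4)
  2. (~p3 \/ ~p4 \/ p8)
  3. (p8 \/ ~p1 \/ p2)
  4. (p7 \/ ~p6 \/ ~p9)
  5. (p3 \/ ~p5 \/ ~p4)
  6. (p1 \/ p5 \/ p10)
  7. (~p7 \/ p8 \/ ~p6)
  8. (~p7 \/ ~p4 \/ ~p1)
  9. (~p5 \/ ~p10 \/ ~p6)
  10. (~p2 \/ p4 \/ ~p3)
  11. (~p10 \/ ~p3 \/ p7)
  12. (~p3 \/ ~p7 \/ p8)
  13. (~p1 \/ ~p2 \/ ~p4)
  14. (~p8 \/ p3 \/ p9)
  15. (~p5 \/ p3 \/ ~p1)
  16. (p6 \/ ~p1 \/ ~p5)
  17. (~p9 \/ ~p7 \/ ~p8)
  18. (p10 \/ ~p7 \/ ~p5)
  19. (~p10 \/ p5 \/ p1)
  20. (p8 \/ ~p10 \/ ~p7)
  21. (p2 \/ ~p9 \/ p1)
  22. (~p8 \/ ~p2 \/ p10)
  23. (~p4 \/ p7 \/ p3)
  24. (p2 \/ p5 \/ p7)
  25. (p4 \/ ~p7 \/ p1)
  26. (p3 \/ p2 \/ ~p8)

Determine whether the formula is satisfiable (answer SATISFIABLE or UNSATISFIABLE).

SATISFIABLE

Set p1 = False and propagate.
Set p2 = False and propagate.
  then p9 is forced to False.
The remaining clauses are satisfied by p3 = True, p4 = False, p5 = True, p6 = True, p7 = False, p8 = False, p10 = False.
So p1=0, p2=0, p3=1, p4=0, p5=1, p6=1, p7=0, p8=0, p9=0, p10=0 is a satisfying assignment.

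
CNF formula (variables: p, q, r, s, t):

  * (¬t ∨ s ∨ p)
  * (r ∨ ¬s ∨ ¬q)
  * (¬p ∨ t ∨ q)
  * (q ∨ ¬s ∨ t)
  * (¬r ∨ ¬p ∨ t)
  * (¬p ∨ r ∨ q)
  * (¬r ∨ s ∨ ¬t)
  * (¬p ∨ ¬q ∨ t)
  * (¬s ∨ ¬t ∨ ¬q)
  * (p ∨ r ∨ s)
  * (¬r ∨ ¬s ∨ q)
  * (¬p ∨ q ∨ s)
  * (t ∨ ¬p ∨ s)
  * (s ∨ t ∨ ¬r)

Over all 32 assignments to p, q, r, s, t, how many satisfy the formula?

3

The models are:
  p=0 q=0 r=0 s=1 t=1
  p=0 q=1 r=1 s=1 t=0
  p=1 q=1 r=0 s=0 t=1
Count: 3.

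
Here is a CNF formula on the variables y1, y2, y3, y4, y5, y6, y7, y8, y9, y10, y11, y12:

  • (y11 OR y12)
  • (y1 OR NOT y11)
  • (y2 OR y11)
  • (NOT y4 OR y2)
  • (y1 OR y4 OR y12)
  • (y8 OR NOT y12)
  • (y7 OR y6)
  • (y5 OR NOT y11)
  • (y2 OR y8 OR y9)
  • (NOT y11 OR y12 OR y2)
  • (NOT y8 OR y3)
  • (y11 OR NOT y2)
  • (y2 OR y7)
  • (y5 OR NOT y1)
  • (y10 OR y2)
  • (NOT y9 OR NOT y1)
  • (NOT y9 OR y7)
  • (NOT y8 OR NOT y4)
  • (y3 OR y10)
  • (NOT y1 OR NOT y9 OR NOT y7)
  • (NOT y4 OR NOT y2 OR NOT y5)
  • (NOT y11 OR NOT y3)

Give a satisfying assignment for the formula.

y1 = T, y2 = T, y3 = F, y4 = F, y5 = T, y6 = T, y7 = T, y8 = F, y9 = F, y10 = T, y11 = T, y12 = F

y6 occurs only positively in the remaining clauses — set y6 = True.
y10 occurs only positively in the remaining clauses — set y10 = True.
Set y1 = True and propagate.
  then y5 is forced to True.
  then y9 is forced to False.
Branch on y2: take y2 = True.
  then y11 is forced to True.
  then y4 is forced to False.
  then y3 is forced to False.
  then y8 is forced to False.
  then y12 is forced to False.
y7 is now unconstrained; take y7 = True.
Every clause has at least one true literal under this assignment.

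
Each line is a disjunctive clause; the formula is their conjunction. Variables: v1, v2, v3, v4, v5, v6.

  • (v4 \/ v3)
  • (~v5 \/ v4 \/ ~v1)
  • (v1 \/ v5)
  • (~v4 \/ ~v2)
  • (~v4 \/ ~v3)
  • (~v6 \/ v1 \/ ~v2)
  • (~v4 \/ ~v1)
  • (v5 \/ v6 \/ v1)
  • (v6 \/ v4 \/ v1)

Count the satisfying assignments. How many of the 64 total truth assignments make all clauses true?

7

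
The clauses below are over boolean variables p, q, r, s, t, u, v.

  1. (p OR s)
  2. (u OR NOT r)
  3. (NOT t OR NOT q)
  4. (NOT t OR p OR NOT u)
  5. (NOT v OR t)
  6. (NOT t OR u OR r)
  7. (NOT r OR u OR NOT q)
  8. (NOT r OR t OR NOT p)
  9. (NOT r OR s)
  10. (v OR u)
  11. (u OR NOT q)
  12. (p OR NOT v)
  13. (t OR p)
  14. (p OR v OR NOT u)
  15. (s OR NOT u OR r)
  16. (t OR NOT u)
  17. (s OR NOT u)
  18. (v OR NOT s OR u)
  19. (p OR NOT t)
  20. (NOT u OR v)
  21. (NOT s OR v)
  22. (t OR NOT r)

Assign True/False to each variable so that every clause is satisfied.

q occurs only negated in the remaining clauses — set q = False.
Set p = True and propagate.
Branch on r: take r = False.
Set s = True and propagate.
  then v is forced to True.
  then t is forced to True.
  then u is forced to True.
Every clause has at least one true literal under this assignment.

p=True, q=False, r=False, s=True, t=True, u=True, v=True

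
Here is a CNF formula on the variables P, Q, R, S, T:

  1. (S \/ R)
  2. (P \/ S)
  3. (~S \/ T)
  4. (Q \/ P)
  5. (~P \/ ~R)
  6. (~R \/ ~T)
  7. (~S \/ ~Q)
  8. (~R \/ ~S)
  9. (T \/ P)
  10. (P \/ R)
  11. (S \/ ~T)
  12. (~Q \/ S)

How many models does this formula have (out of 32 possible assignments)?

Satisfying assignments:
  P=T Q=F R=F S=T T=T
Count: 1.

1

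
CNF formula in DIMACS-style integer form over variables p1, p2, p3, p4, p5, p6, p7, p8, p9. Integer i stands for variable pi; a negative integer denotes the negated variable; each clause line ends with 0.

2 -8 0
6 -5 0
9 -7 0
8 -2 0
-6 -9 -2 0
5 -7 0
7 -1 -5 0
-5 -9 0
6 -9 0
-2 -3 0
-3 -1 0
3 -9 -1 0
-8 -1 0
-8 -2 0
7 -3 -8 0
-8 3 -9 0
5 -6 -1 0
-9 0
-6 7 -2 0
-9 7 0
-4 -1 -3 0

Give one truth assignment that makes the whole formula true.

p1=False, p2=False, p3=True, p4=True, p5=False, p6=False, p7=False, p8=False, p9=False

(¬p9) is a unit clause, so p9 = False.
(¬p7) is a unit clause, so p7 = False.
p1 occurs only negated in the remaining clauses — set p1 = False.
Branch on p2: take p2 = False.
  then p8 is forced to False.
For the remaining variables, p3 = True, p4 = True, p5 = False, p6 = False works.
Check each clause:
  1. (¬p8 ∨ p2) — ¬p8 is true.
  2. (¬p5 ∨ p6) — ¬p5 is true.
  3. (p9 ∨ ¬p7) — ¬p7 is true.
  4. (¬p2 ∨ p8) — ¬p2 is true.
  5. (¬p6 ∨ ¬p2 ∨ ¬p9) — ¬p6 is true.
  6. (p5 ∨ ¬p7) — ¬p7 is true.
  7. (¬p1 ∨ p7 ∨ ¬p5) — ¬p5 is true.
  8. (¬p9 ∨ ¬p5) — ¬p5 is true.
  9. (p6 ∨ ¬p9) — ¬p9 is true.
  10. (¬p3 ∨ ¬p2) — ¬p2 is true.
  11. (¬p1 ∨ ¬p3) — ¬p1 is true.
  12. (¬p1 ∨ ¬p9 ∨ p3) — p3 is true.
  13. (¬p8 ∨ ¬p1) — ¬p8 is true.
  14. (¬p8 ∨ ¬p2) — ¬p8 is true.
  15. (¬p8 ∨ p7 ∨ ¬p3) — ¬p8 is true.
  16. (¬p8 ∨ p3 ∨ ¬p9) — ¬p8 is true.
  17. (¬p6 ∨ p5 ∨ ¬p1) — ¬p6 is true.
  18. (¬p9) — ¬p9 is true.
  19. (¬p6 ∨ ¬p2 ∨ p7) — ¬p6 is true.
  20. (p7 ∨ ¬p9) — ¬p9 is true.
  21. (¬p4 ∨ ¬p1 ∨ ¬p3) — ¬p1 is true.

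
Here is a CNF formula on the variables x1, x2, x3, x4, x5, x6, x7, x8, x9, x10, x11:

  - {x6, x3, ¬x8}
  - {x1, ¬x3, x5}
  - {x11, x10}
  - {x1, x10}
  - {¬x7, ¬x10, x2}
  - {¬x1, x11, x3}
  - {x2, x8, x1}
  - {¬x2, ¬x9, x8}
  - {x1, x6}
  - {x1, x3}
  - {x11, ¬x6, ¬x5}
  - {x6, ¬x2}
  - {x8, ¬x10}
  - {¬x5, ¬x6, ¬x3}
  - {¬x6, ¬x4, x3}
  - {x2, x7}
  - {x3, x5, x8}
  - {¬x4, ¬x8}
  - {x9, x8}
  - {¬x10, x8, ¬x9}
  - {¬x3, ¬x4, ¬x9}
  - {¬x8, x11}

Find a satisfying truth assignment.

x4 occurs only negated in the remaining clauses — set x4 = False.
Pure literal: x11 appears only positively; assign x11 = True.
Branch on x1: take x1 = True.
For the remaining variables, x2 = True, x3 = False, x5 = False, x6 = True, x7 = False, x8 = True, x9 = False, x10 = True works.
Every clause has at least one true literal under this assignment.
Check each clause:
  1. {x6, x3, ¬x8} — x6 is true.
  2. {¬x3, x1, x5} — x1 is true.
  3. {x11, x10} — x10 is true.
  4. {x10, x1} — x1 is true.
  5. {¬x7, ¬x10, x2} — ¬x7 is true.
  6. {¬x1, x3, x11} — x11 is true.
  7. {x1, x2, x8} — x8 is true.
  8. {x8, ¬x2, ¬x9} — x8 is true.
  9. {x1, x6} — x1 is true.
  10. {x3, x1} — x1 is true.
  11. {x11, ¬x5, ¬x6} — x11 is true.
  12. {x6, ¬x2} — x6 is true.
  13. {x8, ¬x10} — x8 is true.
  14. {¬x6, ¬x3, ¬x5} — ¬x5 is true.
  15. {x3, ¬x6, ¬x4} — ¬x4 is true.
  16. {x2, x7} — x2 is true.
  17. {x3, x8, x5} — x8 is true.
  18. {¬x8, ¬x4} — ¬x4 is true.
  19. {x9, x8} — x8 is true.
  20. {¬x10, x8, ¬x9} — x8 is true.
  21. {¬x9, ¬x3, ¬x4} — ¬x4 is true.
  22. {x11, ¬x8} — x11 is true.

x1=T  x2=T  x3=F  x4=F  x5=F  x6=T  x7=F  x8=T  x9=F  x10=T  x11=T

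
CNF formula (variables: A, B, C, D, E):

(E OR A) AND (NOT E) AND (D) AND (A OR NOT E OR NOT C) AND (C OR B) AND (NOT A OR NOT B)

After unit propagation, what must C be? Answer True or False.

True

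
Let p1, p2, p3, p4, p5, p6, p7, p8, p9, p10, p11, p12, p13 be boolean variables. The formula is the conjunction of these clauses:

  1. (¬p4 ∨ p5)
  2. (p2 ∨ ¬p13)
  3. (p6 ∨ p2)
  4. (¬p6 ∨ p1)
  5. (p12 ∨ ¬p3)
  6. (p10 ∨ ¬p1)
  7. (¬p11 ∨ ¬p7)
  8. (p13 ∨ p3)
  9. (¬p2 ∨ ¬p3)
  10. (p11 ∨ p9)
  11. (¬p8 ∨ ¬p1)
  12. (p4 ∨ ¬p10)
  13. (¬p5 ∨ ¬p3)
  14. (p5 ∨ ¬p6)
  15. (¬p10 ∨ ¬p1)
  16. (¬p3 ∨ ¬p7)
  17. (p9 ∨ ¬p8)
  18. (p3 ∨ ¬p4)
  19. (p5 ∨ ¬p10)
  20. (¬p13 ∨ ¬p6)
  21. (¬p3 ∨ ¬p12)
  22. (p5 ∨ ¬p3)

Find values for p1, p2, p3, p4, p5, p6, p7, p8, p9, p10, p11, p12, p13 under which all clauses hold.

p7 occurs only negated in the remaining clauses — set p7 = False.
Pure literal: p8 appears only negated; assign p8 = False.
Branch on p1: take p1 = False.
  then p6 is forced to False.
  then p2 is forced to True.
  then p3 is forced to False.
  then p13 is forced to True.
  then p4 is forced to False.
  then p10 is forced to False.
Branch on p9: take p9 = False.
  then p11 is forced to True.
p5, p12 are now unconstrained; take p5 = True, p12 = True.
Every clause has at least one true literal under this assignment.
Check each clause:
  1. (p5 ∨ ¬p4) — ¬p4 is true.
  2. (p2 ∨ ¬p13) — p2 is true.
  3. (p6 ∨ p2) — p2 is true.
  4. (¬p6 ∨ p1) — ¬p6 is true.
  5. (p12 ∨ ¬p3) — p12 is true.
  6. (¬p1 ∨ p10) — ¬p1 is true.
  7. (¬p11 ∨ ¬p7) — ¬p7 is true.
  8. (p3 ∨ p13) — p13 is true.
  9. (¬p2 ∨ ¬p3) — ¬p3 is true.
  10. (p9 ∨ p11) — p11 is true.
  11. (¬p8 ∨ ¬p1) — ¬p8 is true.
  12. (p4 ∨ ¬p10) — ¬p10 is true.
  13. (¬p5 ∨ ¬p3) — ¬p3 is true.
  14. (¬p6 ∨ p5) — ¬p6 is true.
  15. (¬p10 ∨ ¬p1) — ¬p1 is true.
  16. (¬p3 ∨ ¬p7) — ¬p7 is true.
  17. (p9 ∨ ¬p8) — ¬p8 is true.
  18. (p3 ∨ ¬p4) — ¬p4 is true.
  19. (p5 ∨ ¬p10) — p5 is true.
  20. (¬p6 ∨ ¬p13) — ¬p6 is true.
  21. (¬p12 ∨ ¬p3) — ¬p3 is true.
  22. (p5 ∨ ¬p3) — p5 is true.

p1=F, p2=T, p3=F, p4=F, p5=T, p6=F, p7=F, p8=F, p9=F, p10=F, p11=T, p12=T, p13=T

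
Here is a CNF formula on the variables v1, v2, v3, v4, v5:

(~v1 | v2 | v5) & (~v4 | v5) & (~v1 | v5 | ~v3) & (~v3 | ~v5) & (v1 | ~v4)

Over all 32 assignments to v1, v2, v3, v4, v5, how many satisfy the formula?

11

Case analysis on v5 and v1:
  v5=T, v1=T: remaining (v2,v3,v4) ∈ {(F,F,F); (F,F,T); (T,F,F); (T,F,T)} — 4.
  v5=T, v1=F: remaining (v2,v3,v4) ∈ {(F,F,F); (T,F,F)} — 2.
  v5=F, v1=T: remaining (v2,v3,v4) ∈ {(T,F,F)} — 1.
  v5=F, v1=F: remaining (v2,v3,v4) ∈ {(F,F,F); (F,T,F); (T,F,F); (T,T,F)} — 4.
Total: 4 + 2 + 1 + 4 = 11.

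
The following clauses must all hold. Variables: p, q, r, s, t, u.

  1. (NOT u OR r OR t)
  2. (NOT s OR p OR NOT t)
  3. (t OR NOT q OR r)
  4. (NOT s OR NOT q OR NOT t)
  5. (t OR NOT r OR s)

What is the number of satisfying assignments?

32

Split on t, then r.
  t=T, r=T: u free; 5 ways for (p,q,s) × 2^1 = 10.
  t=T, r=F: u free; 5 ways for (p,q,s) × 2^1 = 10.
  t=F, r=T: forces s=T; p, q, u free → 2^3 = 8.
  t=F, r=F: remaining (p,q,s,u) ∈ {(F,F,F,F); (F,F,T,F); (T,F,F,F); (T,F,T,F)} — 4.
Total: 10 + 10 + 8 + 4 = 32.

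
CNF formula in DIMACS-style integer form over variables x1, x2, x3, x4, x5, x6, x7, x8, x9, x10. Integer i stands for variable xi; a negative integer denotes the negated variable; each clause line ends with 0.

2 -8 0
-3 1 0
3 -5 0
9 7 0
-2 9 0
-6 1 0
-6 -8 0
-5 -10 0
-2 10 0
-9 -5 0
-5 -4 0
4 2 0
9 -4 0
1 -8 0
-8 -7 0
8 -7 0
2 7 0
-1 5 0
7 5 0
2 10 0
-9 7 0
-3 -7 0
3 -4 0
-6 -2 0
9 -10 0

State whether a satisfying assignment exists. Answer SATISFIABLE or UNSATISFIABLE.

UNSATISFIABLE

x2 = True:
  propagation gives x9=True, x10=True, x5=False, x1=False; an empty clause results — contradiction.
x2 = False:
  propagation gives x8=False, x4=True, x5=False, x9=True; an empty clause results — contradiction.
Every branch closes, so no satisfying assignment exists.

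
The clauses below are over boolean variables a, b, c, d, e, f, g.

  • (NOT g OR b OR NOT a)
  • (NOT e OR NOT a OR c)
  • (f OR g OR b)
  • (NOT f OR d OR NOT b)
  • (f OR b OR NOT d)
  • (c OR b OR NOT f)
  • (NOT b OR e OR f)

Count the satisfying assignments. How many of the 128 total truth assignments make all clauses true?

Split on b, then f.
  b=1, f=1: g free; 7 ways for (a,c,d,e) × 2^1 = 14.
  b=1, f=0: d, g free; 3 ways for (a,c,e) × 2^2 = 12.
  b=0, f=1: d, e free; 3 ways for (a,c,g) × 2^2 = 12.
  b=0, f=0: remaining (a,c,d,e,g) ∈ {(0,0,0,0,1); (0,0,0,1,1); (0,1,0,0,1); (0,1,0,1,1)} — 4.
Total: 14 + 12 + 12 + 4 = 42.

42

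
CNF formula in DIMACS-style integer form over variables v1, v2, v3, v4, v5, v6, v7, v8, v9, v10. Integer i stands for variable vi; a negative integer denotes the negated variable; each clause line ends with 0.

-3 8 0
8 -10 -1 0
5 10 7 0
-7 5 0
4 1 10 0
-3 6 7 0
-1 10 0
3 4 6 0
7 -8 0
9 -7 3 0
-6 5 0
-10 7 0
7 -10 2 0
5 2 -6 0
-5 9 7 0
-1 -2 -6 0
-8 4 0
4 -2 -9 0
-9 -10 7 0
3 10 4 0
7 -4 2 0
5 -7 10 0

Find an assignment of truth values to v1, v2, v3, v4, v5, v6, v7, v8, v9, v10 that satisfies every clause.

v1=False, v2=True, v3=True, v4=True, v5=True, v6=False, v7=True, v8=True, v9=False, v10=False

Check each clause:
  1. (v8 OR NOT v3) — v8 is true.
  2. (NOT v10 OR v8 OR NOT v1) — v8 is true.
  3. (v7 OR v10 OR v5) — v5 is true.
  4. (v5 OR NOT v7) — v5 is true.
  5. (v1 OR v10 OR v4) — v4 is true.
  6. (NOT v3 OR v6 OR v7) — v7 is true.
  7. (v10 OR NOT v1) — NOT v1 is true.
  8. (v3 OR v4 OR v6) — v3 is true.
  9. (NOT v8 OR v7) — v7 is true.
  10. (NOT v7 OR v3 OR v9) — v3 is true.
  11. (NOT v6 OR v5) — NOT v6 is true.
  12. (v7 OR NOT v10) — NOT v10 is true.
  13. (v7 OR NOT v10 OR v2) — v2 is true.
  14. (v5 OR NOT v6 OR v2) — NOT v6 is true.
  15. (NOT v5 OR v9 OR v7) — v7 is true.
  16. (NOT v6 OR NOT v2 OR NOT v1) — NOT v6 is true.
  17. (v4 OR NOT v8) — v4 is true.
  18. (NOT v2 OR v4 OR NOT v9) — v4 is true.
  19. (v7 OR NOT v10 OR NOT v9) — NOT v9 is true.
  20. (v3 OR v10 OR v4) — v3 is true.
  21. (v2 OR NOT v4 OR v7) — v2 is true.
  22. (v5 OR v10 OR NOT v7) — v5 is true.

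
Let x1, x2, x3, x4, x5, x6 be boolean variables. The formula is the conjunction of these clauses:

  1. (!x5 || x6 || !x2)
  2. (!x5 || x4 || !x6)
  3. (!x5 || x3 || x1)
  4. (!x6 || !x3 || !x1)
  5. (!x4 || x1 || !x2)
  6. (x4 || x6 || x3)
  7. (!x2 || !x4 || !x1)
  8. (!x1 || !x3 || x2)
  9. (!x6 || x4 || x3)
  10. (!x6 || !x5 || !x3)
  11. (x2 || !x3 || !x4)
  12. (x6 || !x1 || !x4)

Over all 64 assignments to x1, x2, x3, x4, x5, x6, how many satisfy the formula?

10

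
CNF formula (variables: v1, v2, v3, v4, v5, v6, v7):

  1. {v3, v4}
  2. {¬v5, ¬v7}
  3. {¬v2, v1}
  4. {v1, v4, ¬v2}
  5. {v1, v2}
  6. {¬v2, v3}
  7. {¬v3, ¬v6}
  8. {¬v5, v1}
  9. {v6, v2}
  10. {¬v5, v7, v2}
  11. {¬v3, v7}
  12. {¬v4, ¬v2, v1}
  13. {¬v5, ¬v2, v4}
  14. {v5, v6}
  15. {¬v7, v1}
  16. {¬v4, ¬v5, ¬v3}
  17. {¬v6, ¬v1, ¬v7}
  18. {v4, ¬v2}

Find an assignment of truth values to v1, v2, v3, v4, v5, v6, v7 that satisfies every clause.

v1=True  v2=False  v3=False  v4=True  v5=False  v6=True  v7=False

Try v1 = True.
Branch on v2: take v2 = False.
  then v6 is forced to True.
  then v3 is forced to False.
  then v4 is forced to True.
  then v7 is forced to False.
  then v5 is forced to False.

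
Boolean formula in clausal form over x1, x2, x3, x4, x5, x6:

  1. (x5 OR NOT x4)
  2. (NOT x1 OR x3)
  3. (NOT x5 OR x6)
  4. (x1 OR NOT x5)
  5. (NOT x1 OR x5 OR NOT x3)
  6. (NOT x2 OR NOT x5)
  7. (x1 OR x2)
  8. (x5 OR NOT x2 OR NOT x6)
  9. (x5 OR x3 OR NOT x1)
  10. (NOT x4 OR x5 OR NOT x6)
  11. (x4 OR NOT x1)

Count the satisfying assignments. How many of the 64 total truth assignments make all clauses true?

The models are:
  x1=F x2=T x3=F x4=F x5=F x6=F
  x1=F x2=T x3=T x4=F x5=F x6=F
  x1=T x2=F x3=T x4=T x5=T x6=T
Count: 3.

3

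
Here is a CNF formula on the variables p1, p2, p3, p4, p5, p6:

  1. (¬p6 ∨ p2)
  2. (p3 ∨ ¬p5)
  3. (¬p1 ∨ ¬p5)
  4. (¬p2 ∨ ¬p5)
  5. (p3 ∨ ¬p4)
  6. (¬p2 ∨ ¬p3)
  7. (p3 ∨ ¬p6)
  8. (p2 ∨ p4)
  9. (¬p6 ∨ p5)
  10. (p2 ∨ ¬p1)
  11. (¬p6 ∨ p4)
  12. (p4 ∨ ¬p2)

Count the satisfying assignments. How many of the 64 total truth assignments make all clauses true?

2

The models are:
  p1=0 p2=0 p3=1 p4=1 p5=0 p6=0
  p1=0 p2=0 p3=1 p4=1 p5=1 p6=0
That's 2 in total.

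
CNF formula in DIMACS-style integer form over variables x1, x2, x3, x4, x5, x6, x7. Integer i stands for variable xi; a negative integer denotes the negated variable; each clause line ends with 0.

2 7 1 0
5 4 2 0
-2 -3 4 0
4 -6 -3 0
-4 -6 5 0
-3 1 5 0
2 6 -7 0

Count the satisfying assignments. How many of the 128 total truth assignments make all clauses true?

53

Split on x2, then x4.
  x2=1, x4=1: x7 free; 11 ways for (x1,x3,x5,x6) × 2^1 = 22.
  x2=1, x4=0: forces x3=0; x1, x5, x6, x7 free → 2^4 = 16.
  x2=0, x4=1: x3 free; 5 ways for (x1,x5,x6,x7) × 2^1 = 10.
  x2=0, x4=0: 5 of the 32 assignments to (x1,x3,x5,x6,x7) work.
Total: 22 + 16 + 10 + 5 = 53.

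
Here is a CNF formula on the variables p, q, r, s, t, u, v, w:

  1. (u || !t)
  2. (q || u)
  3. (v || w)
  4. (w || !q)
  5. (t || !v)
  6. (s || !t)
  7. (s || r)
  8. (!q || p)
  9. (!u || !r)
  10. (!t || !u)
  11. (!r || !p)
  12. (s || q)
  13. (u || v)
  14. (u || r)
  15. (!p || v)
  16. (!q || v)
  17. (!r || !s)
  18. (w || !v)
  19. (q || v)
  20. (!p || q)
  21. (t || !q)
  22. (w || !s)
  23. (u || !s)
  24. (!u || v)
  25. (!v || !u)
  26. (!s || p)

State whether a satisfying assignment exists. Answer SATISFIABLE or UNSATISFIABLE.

UNSATISFIABLE

u = True:
  propagation gives r=False, s=True, t=False, v=False; an empty clause results — contradiction.
u = False:
  propagation gives t=False, q=True; an empty clause results — contradiction.
Every branch closes, so no satisfying assignment exists.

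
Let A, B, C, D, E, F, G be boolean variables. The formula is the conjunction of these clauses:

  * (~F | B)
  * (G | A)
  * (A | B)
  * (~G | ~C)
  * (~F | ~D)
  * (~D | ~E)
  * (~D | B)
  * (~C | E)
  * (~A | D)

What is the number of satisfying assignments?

7

Satisfying assignments:
  A=0 B=1 C=0 D=0 E=0 F=0 G=1
  A=0 B=1 C=0 D=0 E=0 F=1 G=1
  A=0 B=1 C=0 D=0 E=1 F=0 G=1
  A=0 B=1 C=0 D=0 E=1 F=1 G=1
  A=0 B=1 C=0 D=1 E=0 F=0 G=1
  A=1 B=1 C=0 D=1 E=0 F=0 G=0
  A=1 B=1 C=0 D=1 E=0 F=0 G=1
Count: 7.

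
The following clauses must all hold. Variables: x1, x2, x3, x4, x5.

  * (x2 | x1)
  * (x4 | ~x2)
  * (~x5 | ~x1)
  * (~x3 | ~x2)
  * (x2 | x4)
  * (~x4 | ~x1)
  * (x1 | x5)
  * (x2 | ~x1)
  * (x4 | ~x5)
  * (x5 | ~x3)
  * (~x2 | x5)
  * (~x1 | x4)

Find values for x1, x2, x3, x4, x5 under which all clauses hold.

Pure literal: x3 appears only negated; assign x3 = False.
Try x1 = False.
  then x2 is forced to True.
  then x4 is forced to True.
  then x5 is forced to True.
Every clause has at least one true literal under this assignment.

x1=False, x2=True, x3=False, x4=True, x5=True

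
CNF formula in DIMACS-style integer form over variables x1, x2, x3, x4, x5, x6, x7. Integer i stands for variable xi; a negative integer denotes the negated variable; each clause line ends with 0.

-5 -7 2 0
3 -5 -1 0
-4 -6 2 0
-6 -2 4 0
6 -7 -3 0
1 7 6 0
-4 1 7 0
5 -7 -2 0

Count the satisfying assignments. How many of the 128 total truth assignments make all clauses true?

35

Split on x7, then x2.
  x7=T, x2=T: 5 of the 32 assignments to (x1,x3,x4,x5,x6) work.
  x7=T, x2=F: x1 free; 4 ways for (x3,x4,x5,x6) × 2^1 = 8.
  x7=F, x2=T: 9 of the 32 assignments to (x1,x3,x4,x5,x6) work.
  x7=F, x2=F: 13 of the 32 assignments to (x1,x3,x4,x5,x6) work.
Total: 5 + 8 + 9 + 13 = 35.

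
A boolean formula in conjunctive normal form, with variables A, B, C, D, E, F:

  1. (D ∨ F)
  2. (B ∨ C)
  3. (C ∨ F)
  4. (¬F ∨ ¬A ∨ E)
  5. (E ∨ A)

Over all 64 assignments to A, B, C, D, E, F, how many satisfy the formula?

18

Case analysis on F and A:
  F=T, A=T: D free; 3 ways for (B,C,E) × 2^1 = 6.
  F=T, A=F: D free; 3 ways for (B,C,E) × 2^1 = 6.
  F=F, A=T: remaining (B,C,D,E) ∈ {(F,T,T,F); (F,T,T,T); (T,T,T,F); (T,T,T,T)} — 4.
  F=F, A=F: remaining (B,C,D,E) ∈ {(F,T,T,T); (T,T,T,T)} — 2.
Total: 6 + 6 + 4 + 2 = 18.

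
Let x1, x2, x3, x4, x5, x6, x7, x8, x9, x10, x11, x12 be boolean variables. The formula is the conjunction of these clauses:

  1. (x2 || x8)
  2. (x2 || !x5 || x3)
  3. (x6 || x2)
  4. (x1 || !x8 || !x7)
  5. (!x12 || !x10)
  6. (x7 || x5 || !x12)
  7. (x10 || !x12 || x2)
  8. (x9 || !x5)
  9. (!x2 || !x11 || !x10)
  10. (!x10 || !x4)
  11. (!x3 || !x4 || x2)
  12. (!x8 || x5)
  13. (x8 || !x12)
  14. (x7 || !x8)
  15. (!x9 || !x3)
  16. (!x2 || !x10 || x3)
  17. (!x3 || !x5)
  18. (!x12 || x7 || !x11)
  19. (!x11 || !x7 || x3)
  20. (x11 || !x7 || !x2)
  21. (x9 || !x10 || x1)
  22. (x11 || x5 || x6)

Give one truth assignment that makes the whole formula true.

x1 = T, x2 = T, x3 = F, x4 = T, x5 = F, x6 = T, x7 = F, x8 = F, x9 = T, x10 = F, x11 = T, x12 = F

Pure literal: x1 appears only positively; assign x1 = True.
x6 occurs only positively in the remaining clauses — set x6 = True.
Try x2 = True.
The remaining clauses are satisfied by x3 = False, x4 = True, x5 = False, x7 = False, x8 = False, x9 = True, x10 = False, x11 = True, x12 = False.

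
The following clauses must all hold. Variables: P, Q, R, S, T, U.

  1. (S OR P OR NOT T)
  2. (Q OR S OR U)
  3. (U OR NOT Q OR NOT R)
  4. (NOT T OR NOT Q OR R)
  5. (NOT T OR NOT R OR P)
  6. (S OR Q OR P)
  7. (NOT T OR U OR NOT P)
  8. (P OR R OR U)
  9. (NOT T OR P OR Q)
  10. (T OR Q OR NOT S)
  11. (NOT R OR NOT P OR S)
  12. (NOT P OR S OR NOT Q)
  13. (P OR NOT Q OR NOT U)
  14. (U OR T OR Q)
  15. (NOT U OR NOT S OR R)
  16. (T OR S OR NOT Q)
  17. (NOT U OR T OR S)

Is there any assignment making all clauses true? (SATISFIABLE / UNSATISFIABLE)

Branch on P: take P = True.
Branch on Q: take Q = True.
  then S is forced to True.
For the remaining variables, R = True, T = False, U = True works.
So P = True, Q = True, R = True, S = True, T = False, U = True is a satisfying assignment.

SATISFIABLE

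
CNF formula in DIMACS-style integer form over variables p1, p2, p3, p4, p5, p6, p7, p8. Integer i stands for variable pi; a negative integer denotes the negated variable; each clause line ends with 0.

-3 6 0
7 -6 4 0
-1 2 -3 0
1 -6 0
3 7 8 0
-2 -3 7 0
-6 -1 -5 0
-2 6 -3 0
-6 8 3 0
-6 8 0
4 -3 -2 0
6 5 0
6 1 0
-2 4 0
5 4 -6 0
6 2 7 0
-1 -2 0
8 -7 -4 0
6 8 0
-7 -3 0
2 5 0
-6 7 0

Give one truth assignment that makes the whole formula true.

p1=True, p2=False, p3=False, p4=False, p5=True, p6=False, p7=True, p8=True

Check each clause:
  1. {¬p3, p6} — ¬p3 is true.
  2. {p4, ¬p6, p7} — ¬p6 is true.
  3. {¬p1, ¬p3, p2} — ¬p3 is true.
  4. {¬p6, p1} — p1 is true.
  5. {p3, p8, p7} — p8 is true.
  6. {¬p2, p7, ¬p3} — ¬p3 is true.
  7. {¬p6, ¬p1, ¬p5} — ¬p6 is true.
  8. {p6, ¬p2, ¬p3} — ¬p3 is true.
  9. {p3, p8, ¬p6} — p8 is true.
  10. {p8, ¬p6} — p8 is true.
  11. {¬p2, ¬p3, p4} — ¬p3 is true.
  12. {p6, p5} — p5 is true.
  13. {p1, p6} — p1 is true.
  14. {p4, ¬p2} — ¬p2 is true.
  15. {p5, ¬p6, p4} — ¬p6 is true.
  16. {p6, p2, p7} — p7 is true.
  17. {¬p2, ¬p1} — ¬p2 is true.
  18. {¬p4, p8, ¬p7} — p8 is true.
  19. {p6, p8} — p8 is true.
  20. {¬p7, ¬p3} — ¬p3 is true.
  21. {p5, p2} — p5 is true.
  22. {p7, ¬p6} — ¬p6 is true.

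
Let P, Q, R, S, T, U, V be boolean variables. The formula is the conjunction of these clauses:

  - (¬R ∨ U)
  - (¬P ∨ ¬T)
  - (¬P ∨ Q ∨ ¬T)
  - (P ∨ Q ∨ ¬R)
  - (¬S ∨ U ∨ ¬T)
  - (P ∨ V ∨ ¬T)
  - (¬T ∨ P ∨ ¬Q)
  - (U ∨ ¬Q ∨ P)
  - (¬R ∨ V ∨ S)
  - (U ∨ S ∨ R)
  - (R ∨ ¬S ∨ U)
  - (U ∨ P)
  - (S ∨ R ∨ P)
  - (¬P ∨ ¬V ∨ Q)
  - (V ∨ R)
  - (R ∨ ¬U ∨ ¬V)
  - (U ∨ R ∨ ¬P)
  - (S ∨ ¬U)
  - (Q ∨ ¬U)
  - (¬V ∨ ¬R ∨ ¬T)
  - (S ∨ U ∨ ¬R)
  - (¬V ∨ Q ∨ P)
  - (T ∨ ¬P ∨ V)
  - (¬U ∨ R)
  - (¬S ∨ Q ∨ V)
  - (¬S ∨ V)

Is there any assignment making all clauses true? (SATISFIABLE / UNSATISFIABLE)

Try P = True.
  then T is forced to False.
  then V is forced to True.
  then Q is forced to True.
Set R = True and propagate.
  then U is forced to True.
  then S is forced to True.
Every clause has at least one true literal under this assignment.
So P=T  Q=T  R=T  S=T  T=F  U=T  V=T is a satisfying assignment.

SATISFIABLE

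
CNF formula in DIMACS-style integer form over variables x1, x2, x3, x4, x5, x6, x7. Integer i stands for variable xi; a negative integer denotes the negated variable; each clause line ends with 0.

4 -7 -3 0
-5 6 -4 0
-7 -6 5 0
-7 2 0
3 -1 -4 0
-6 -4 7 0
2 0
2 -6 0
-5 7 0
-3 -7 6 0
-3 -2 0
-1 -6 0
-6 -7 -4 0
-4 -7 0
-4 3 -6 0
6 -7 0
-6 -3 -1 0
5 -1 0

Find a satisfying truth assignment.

x1 = 0, x2 = 1, x3 = 0, x4 = 1, x5 = 0, x6 = 0, x7 = 0

Check each clause:
  1. (x4 | ~x7 | ~x3) — ~x7 is true.
  2. (~x5 | ~x4 | x6) — ~x5 is true.
  3. (~x6 | ~x7 | x5) — ~x7 is true.
  4. (x2 | ~x7) — ~x7 is true.
  5. (~x1 | ~x4 | x3) — ~x1 is true.
  6. (~x4 | x7 | ~x6) — ~x6 is true.
  7. (x2) — x2 is true.
  8. (x2 | ~x6) — x2 is true.
  9. (x7 | ~x5) — ~x5 is true.
  10. (~x3 | ~x7 | x6) — ~x7 is true.
  11. (~x3 | ~x2) — ~x3 is true.
  12. (~x1 | ~x6) — ~x6 is true.
  13. (~x7 | ~x6 | ~x4) — ~x7 is true.
  14. (~x4 | ~x7) — ~x7 is true.
  15. (~x4 | ~x6 | x3) — ~x6 is true.
  16. (~x7 | x6) — ~x7 is true.
  17. (~x6 | ~x3 | ~x1) — ~x6 is true.
  18. (x5 | ~x1) — ~x1 is true.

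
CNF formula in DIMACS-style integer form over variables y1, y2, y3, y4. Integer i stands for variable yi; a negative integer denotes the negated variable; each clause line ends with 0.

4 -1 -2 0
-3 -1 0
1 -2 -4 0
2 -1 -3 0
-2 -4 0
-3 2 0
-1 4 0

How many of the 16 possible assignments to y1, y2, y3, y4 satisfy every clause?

5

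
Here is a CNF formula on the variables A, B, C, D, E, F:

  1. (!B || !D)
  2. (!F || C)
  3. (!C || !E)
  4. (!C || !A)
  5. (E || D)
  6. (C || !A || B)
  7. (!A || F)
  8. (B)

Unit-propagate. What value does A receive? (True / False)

False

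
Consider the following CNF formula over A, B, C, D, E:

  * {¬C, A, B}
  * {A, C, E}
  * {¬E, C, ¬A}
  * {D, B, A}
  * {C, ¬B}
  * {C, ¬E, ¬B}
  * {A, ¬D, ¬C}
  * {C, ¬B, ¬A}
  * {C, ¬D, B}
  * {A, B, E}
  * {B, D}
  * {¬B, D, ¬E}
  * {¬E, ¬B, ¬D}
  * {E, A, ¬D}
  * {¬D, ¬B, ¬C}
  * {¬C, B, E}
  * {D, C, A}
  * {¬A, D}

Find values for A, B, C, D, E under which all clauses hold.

A=T, B=F, C=T, D=T, E=T

Check each clause:
  1. {¬C, A, B} — A is true.
  2. {E, C, A} — A is true.
  3. {C, ¬E, ¬A} — C is true.
  4. {A, D, B} — A is true.
  5. {¬B, C} — C is true.
  6. {¬B, ¬E, C} — C is true.
  7. {A, ¬D, ¬C} — A is true.
  8. {¬A, C, ¬B} — C is true.
  9. {C, ¬D, B} — C is true.
  10. {B, E, A} — A is true.
  11. {D, B} — D is true.
  12. {¬B, ¬E, D} — D is true.
  13. {¬D, ¬E, ¬B} — ¬B is true.
  14. {¬D, A, E} — A is true.
  15. {¬B, ¬C, ¬D} — ¬B is true.
  16. {E, ¬C, B} — E is true.
  17. {D, A, C} — A is true.
  18. {D, ¬A} — D is true.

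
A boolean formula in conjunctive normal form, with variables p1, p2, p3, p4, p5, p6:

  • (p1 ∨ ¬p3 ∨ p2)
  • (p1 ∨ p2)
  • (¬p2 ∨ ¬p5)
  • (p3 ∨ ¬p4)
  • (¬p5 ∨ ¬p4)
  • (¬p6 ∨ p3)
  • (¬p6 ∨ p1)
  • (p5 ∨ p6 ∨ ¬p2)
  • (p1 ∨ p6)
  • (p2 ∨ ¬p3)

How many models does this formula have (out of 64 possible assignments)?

4

Satisfying assignments:
  p1=T p2=F p3=F p4=F p5=F p6=F
  p1=T p2=F p3=F p4=F p5=T p6=F
  p1=T p2=T p3=T p4=F p5=F p6=T
  p1=T p2=T p3=T p4=T p5=F p6=T
Count: 4.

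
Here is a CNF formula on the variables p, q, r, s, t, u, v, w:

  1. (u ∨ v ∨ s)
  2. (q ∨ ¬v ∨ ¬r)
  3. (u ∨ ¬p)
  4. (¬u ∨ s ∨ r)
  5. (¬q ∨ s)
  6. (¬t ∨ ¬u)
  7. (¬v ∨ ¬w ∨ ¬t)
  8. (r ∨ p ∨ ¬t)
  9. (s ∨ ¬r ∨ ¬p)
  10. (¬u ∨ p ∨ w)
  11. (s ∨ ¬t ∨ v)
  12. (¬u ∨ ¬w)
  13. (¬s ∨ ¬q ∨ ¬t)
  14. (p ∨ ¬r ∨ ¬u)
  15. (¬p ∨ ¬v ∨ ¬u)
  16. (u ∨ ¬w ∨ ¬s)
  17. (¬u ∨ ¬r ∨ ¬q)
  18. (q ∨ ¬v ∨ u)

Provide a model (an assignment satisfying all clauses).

p = False  q = False  r = True  s = True  t = True  u = False  v = False  w = False

Set p = False and propagate.
Branch on q: take q = False.
The remaining clauses are satisfied by r = True, s = True, t = True, u = False, v = False, w = False.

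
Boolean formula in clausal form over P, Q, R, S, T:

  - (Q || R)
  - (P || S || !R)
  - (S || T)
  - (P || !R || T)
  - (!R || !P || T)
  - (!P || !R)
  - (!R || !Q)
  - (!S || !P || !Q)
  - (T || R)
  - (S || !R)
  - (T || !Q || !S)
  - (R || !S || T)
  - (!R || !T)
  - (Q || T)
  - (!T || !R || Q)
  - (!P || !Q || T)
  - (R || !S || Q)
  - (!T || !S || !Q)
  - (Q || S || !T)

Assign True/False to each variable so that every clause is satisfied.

P = 0, Q = 1, R = 0, S = 0, T = 1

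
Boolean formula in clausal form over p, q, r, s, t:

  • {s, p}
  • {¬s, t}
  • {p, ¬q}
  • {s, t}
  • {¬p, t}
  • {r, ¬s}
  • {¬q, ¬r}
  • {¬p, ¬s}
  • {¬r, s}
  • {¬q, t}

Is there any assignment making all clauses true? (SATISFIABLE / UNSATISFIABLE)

SATISFIABLE

q occurs only negated in the remaining clauses — set q = False.
Pure literal: t appears only positively; assign t = True.
Branch on p: take p = True.
  then s is forced to False.
  then r is forced to False.
So p=T, q=F, r=F, s=F, t=T is a satisfying assignment.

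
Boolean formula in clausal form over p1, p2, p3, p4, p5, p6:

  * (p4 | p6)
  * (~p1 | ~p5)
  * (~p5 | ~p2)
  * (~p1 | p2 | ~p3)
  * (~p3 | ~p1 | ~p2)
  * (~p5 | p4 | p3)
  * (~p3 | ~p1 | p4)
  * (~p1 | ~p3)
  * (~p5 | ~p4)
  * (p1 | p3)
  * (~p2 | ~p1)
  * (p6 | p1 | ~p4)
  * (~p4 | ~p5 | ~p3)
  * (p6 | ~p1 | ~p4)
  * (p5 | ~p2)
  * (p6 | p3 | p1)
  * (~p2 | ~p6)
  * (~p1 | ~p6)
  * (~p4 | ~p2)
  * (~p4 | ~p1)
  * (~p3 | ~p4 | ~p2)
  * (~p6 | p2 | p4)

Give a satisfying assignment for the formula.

p1=False, p2=False, p3=True, p4=True, p5=False, p6=True

Check each clause:
  1. (p6 | p4) — p4 is true.
  2. (~p1 | ~p5) — ~p5 is true.
  3. (~p5 | ~p2) — ~p5 is true.
  4. (~p3 | p2 | ~p1) — ~p1 is true.
  5. (~p3 | ~p1 | ~p2) — ~p1 is true.
  6. (~p5 | p4 | p3) — p3 is true.
  7. (~p3 | p4 | ~p1) — p4 is true.
  8. (~p1 | ~p3) — ~p1 is true.
  9. (~p5 | ~p4) — ~p5 is true.
  10. (p1 | p3) — p3 is true.
  11. (~p2 | ~p1) — ~p2 is true.
  12. (~p4 | p1 | p6) — p6 is true.
  13. (~p5 | ~p3 | ~p4) — ~p5 is true.
  14. (~p4 | p6 | ~p1) — ~p1 is true.
  15. (~p2 | p5) — ~p2 is true.
  16. (p3 | p6 | p1) — p3 is true.
  17. (~p6 | ~p2) — ~p2 is true.
  18. (~p6 | ~p1) — ~p1 is true.
  19. (~p2 | ~p4) — ~p2 is true.
  20. (~p1 | ~p4) — ~p1 is true.
  21. (~p4 | ~p2 | ~p3) — ~p2 is true.
  22. (p4 | ~p6 | p2) — p4 is true.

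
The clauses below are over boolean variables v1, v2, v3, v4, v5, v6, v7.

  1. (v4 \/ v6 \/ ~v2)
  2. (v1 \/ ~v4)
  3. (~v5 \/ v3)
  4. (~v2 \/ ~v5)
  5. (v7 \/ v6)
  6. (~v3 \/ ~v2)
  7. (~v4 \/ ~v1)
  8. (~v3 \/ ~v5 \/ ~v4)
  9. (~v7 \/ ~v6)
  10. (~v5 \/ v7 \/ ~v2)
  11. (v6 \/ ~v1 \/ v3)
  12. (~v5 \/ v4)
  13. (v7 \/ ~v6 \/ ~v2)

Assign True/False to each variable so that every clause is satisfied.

v1=False  v2=False  v3=False  v4=False  v5=False  v6=True  v7=False

Check each clause:
  1. (v4 \/ ~v2 \/ v6) — v6 is true.
  2. (~v4 \/ v1) — ~v4 is true.
  3. (v3 \/ ~v5) — ~v5 is true.
  4. (~v5 \/ ~v2) — ~v5 is true.
  5. (v7 \/ v6) — v6 is true.
  6. (~v2 \/ ~v3) — ~v3 is true.
  7. (~v4 \/ ~v1) — ~v4 is true.
  8. (~v3 \/ ~v4 \/ ~v5) — ~v5 is true.
  9. (~v7 \/ ~v6) — ~v7 is true.
  10. (~v5 \/ ~v2 \/ v7) — ~v5 is true.
  11. (~v1 \/ v3 \/ v6) — ~v1 is true.
  12. (~v5 \/ v4) — ~v5 is true.
  13. (v7 \/ ~v6 \/ ~v2) — ~v2 is true.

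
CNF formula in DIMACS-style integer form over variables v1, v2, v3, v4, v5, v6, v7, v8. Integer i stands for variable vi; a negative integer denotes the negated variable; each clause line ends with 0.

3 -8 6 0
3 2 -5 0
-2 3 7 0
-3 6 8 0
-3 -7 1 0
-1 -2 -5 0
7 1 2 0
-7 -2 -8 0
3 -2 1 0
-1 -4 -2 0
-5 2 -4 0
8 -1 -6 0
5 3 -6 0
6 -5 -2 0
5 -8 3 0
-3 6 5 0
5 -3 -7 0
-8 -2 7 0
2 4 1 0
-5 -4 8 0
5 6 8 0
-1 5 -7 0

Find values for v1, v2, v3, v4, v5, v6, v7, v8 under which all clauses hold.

v1=F, v2=T, v3=T, v4=F, v5=F, v6=T, v7=F, v8=F

Check each clause:
  1. (v6 | v3 | ~v8) — ~v8 is true.
  2. (v3 | ~v5 | v2) — v2 is true.
  3. (~v2 | v3 | v7) — v3 is true.
  4. (v8 | ~v3 | v6) — v6 is true.
  5. (~v3 | ~v7 | v1) — ~v7 is true.
  6. (~v5 | ~v2 | ~v1) — ~v5 is true.
  7. (v7 | v1 | v2) — v2 is true.
  8. (~v7 | ~v8 | ~v2) — ~v8 is true.
  9. (v3 | v1 | ~v2) — v3 is true.
  10. (~v1 | ~v4 | ~v2) — ~v4 is true.
  11. (v2 | ~v4 | ~v5) — v2 is true.
  12. (v8 | ~v1 | ~v6) — ~v1 is true.
  13. (v3 | ~v6 | v5) — v3 is true.
  14. (v6 | ~v2 | ~v5) — ~v5 is true.
  15. (~v8 | v3 | v5) — ~v8 is true.
  16. (~v3 | v5 | v6) — v6 is true.
  17. (~v3 | ~v7 | v5) — ~v7 is true.
  18. (~v8 | ~v2 | v7) — ~v8 is true.
  19. (v2 | v1 | v4) — v2 is true.
  20. (~v5 | ~v4 | v8) — ~v5 is true.
  21. (v6 | v5 | v8) — v6 is true.
  22. (~v7 | ~v1 | v5) — ~v7 is true.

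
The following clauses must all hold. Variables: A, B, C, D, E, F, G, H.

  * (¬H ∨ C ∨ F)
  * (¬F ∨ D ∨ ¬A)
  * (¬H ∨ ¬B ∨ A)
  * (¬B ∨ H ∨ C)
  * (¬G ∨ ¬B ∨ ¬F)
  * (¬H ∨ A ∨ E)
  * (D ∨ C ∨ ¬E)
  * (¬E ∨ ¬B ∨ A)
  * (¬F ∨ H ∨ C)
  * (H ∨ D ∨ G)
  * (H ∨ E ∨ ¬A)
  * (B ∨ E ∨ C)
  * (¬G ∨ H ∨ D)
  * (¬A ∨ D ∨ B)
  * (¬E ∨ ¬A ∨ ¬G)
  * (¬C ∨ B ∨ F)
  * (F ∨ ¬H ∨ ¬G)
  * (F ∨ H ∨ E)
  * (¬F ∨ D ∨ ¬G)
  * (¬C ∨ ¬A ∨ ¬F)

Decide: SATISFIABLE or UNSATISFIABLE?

SATISFIABLE

Branch on A: take A = True.
Branch on B: take B = True.
Try C = True.
  then F is forced to False.
For the remaining variables, D = False, E = False, G = False, H = True works.
So A=T, B=T, C=T, D=F, E=F, F=F, G=F, H=T is a satisfying assignment.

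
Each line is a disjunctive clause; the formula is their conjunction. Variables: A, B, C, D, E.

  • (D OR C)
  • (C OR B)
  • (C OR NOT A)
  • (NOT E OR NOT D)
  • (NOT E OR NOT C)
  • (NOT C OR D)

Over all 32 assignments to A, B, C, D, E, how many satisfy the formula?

Satisfying assignments:
  A=0 B=0 C=1 D=1 E=0
  A=0 B=1 C=0 D=1 E=0
  A=0 B=1 C=1 D=1 E=0
  A=1 B=0 C=1 D=1 E=0
  A=1 B=1 C=1 D=1 E=0
That's 5 in total.

5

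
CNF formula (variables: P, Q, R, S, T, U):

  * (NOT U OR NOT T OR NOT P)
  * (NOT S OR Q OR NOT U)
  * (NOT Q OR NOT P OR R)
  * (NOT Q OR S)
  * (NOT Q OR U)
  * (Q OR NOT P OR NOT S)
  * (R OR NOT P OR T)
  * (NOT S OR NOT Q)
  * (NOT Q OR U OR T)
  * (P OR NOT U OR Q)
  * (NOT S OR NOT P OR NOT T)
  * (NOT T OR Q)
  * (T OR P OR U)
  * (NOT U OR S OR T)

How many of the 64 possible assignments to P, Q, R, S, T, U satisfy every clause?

1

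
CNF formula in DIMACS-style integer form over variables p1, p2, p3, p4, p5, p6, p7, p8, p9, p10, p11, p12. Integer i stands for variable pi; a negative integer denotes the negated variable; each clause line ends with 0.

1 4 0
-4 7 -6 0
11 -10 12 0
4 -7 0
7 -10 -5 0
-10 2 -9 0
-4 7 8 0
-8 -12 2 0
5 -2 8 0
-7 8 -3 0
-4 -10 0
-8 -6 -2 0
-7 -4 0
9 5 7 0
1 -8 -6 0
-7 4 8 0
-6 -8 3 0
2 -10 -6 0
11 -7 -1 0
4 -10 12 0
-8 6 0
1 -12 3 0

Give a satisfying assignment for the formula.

p1=T  p2=F  p3=T  p4=F  p5=T  p6=T  p7=F  p8=F  p9=T  p10=F  p11=F  p12=F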